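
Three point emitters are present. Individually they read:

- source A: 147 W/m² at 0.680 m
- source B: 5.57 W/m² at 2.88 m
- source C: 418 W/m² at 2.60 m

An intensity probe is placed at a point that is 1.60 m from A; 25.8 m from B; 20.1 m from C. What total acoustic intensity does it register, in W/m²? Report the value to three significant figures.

33.6 W/m²

By superposition, sum each source's inverse-square contribution:
A: 147 × (0.680/1.60)² = 26.55 W/m²
B: 5.57 × (2.88/25.8)² = 0.06941 W/m²
C: 418 × (2.60/20.1)² = 6.994 W/m²
Total = 26.55 + 0.06941 + 6.994 = 33.61 W/m².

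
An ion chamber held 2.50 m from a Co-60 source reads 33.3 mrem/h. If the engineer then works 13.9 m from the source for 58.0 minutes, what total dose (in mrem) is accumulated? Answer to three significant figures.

Applying the 1/r² law, rate at 13.9 m:
33.3 × (2.50/13.9)² = 33.3 × 0.03235 = 1.077 mrem/h.
Dose = rate × time = 1.077 mrem/h × 0.9667 h = 1.041 mrem.

1.04 mrem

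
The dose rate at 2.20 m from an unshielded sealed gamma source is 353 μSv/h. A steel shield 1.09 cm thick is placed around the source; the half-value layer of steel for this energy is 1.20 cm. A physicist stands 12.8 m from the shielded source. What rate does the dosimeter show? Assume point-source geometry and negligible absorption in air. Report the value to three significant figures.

5.56 μSv/h

Distance alone: (2.20/12.8)² = 0.02954, so 353 × 0.02954 = 10.43 μSv/h.
Shield: 1.09/1.20 = 0.9083 half-value layers → attenuation 2^(−0.9083) = 0.5328.
Combined: 10.43 × 0.5328 = 5.557 μSv/h.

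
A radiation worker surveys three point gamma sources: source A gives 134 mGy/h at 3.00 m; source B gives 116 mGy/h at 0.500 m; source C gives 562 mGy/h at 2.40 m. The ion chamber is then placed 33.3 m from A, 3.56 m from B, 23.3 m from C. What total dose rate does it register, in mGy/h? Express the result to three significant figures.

9.34 mGy/h

Each source contributes Iᵢ·(dᵢ/rᵢ)²; contributions add.
A: 134 × (3.00/33.3)² = 1.088 mGy/h
B: 116 × (0.500/3.56)² = 2.288 mGy/h
C: 562 × (2.40/23.3)² = 5.963 mGy/h
Total = 1.088 + 2.288 + 5.963 = 9.339 mGy/h.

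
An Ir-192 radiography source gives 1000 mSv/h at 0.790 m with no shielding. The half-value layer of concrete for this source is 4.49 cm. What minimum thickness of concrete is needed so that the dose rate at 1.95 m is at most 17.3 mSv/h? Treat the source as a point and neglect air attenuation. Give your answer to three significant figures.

14.6 cm

At 1.95 m, distance alone gives 1000 × (0.790/1.95)² = 1000 × 0.1641 = 164.1 mSv/h.
Further attenuation needed: 164.1/17.3 = 9.486.
n = log₂(9.486) = 3.246 half-value layers.
Thickness = 3.246 × 4.49 cm = 14.57 cm.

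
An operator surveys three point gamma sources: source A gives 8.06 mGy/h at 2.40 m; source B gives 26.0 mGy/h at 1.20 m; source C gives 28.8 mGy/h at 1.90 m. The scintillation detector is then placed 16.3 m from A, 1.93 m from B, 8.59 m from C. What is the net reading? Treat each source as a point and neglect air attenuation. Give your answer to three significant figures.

Each source contributes Iᵢ·(dᵢ/rᵢ)²; contributions add.
A: 8.06 × (2.40/16.3)² = 0.1747 mGy/h
B: 26.0 × (1.20/1.93)² = 10.05 mGy/h
C: 28.8 × (1.90/8.59)² = 1.409 mGy/h
Total = 0.1747 + 10.05 + 1.409 = 11.63 mGy/h.

11.6 mGy/h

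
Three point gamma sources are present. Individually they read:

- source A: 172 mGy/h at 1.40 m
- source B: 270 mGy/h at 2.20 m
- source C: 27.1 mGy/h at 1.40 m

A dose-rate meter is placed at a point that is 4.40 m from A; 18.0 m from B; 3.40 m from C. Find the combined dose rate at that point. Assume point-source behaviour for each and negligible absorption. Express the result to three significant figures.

By superposition, sum each source's inverse-square contribution:
A: 172 × (1.40/4.40)² = 17.41 mGy/h
B: 270 × (2.20/18.0)² = 4.033 mGy/h
C: 27.1 × (1.40/3.40)² = 4.595 mGy/h
Total = 17.41 + 4.033 + 4.595 = 26.04 mGy/h.

26.0 mGy/h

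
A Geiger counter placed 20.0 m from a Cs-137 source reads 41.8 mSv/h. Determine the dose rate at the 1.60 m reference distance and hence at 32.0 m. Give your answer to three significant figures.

6530 mSv/h; 16.3 mSv/h

Intensity scales as (d₁/d₂)², so
At 1.60 m: 41.8 × (20.0/1.60)² = 41.8 × 156.2 = 6529 mSv/h
At 32.0 m: (1.60/32.0)² = 0.002500, so 6529 × 0.002500 = 16.32 mSv/h.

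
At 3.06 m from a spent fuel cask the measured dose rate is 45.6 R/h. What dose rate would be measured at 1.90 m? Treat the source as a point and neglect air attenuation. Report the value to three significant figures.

118 R/h

By the inverse-square law, scaling from 3.06 m to 1.90 m:
45.6 × (3.06/1.90)² = 45.6 × 2.594 = 118.3 R/h.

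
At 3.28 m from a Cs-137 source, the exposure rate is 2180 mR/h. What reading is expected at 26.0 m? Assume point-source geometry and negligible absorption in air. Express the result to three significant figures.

34.7 mR/h

By the inverse-square law, the rate at 26.0 m is
2180 × (3.28/26.0)² = 2180 × 0.01591 = 34.68 mR/h.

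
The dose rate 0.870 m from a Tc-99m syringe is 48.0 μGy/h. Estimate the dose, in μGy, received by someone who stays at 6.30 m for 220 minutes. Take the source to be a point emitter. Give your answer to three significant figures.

3.36 μGy

Since intensity falls as 1/r², rate at 6.30 m:
(0.870/6.30)² = 0.01907, so 48.0 × 0.01907 = 0.9154 μGy/h.
Dose = rate × time = 0.9154 μGy/h × 3.667 h = 3.357 μGy.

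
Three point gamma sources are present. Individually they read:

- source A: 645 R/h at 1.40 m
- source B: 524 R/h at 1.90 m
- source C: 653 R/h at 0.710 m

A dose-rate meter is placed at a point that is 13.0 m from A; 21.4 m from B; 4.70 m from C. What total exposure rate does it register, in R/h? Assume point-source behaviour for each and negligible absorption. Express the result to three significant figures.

Each source contributes Iᵢ·(dᵢ/rᵢ)²; contributions add.
A: 645 × (1.40/13.0)² = 7.480 R/h
B: 524 × (1.90/21.4)² = 4.131 R/h
C: 653 × (0.710/4.70)² = 14.90 R/h
Total = 7.480 + 4.131 + 14.90 = 26.51 R/h.

26.5 R/h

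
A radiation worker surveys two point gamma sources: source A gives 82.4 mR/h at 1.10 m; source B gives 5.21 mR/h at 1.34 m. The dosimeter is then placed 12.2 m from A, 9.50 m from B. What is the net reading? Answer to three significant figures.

By superposition, sum each source's inverse-square contribution:
A: 82.4 × (1.10/12.2)² = 0.6699 mR/h
B: 5.21 × (1.34/9.50)² = 0.1037 mR/h
Total = 0.6699 + 0.1037 = 0.7736 mR/h.

0.774 mR/h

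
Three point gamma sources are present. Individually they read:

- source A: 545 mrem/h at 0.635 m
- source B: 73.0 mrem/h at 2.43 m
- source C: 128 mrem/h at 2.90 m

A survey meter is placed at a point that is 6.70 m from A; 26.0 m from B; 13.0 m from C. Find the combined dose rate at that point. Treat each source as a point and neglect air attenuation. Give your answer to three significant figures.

11.9 mrem/h

Each source contributes Iᵢ·(dᵢ/rᵢ)²; contributions add.
A: 545 × (0.635/6.70)² = 4.895 mrem/h
B: 73.0 × (2.43/26.0)² = 0.6377 mrem/h
C: 128 × (2.90/13.0)² = 6.370 mrem/h
Total = 4.895 + 0.6377 + 6.370 = 11.90 mrem/h.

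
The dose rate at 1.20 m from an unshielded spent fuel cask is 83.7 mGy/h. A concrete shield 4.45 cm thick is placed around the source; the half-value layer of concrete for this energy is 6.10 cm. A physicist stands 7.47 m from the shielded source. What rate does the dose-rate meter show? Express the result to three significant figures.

Distance alone: (1.20/7.47)² = 0.02581, so 83.7 × 0.02581 = 2.160 mGy/h.
Shield: 4.45/6.10 = 0.7295 half-value layers → attenuation 2^(−0.7295) = 0.6031.
Combined: 2.160 × 0.6031 = 1.303 mGy/h.

1.30 mGy/h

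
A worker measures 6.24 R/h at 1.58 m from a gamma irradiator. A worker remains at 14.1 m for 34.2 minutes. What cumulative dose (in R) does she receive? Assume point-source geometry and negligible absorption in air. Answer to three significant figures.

Using I₁d₁² = I₂d₂², rate at 14.1 m:
6.24 × (1.58/14.1)² = 6.24 × 0.01256 = 0.07837 R/h.
Dose = rate × time = 0.07837 R/h × 0.5700 h = 0.04467 R.

0.0447 R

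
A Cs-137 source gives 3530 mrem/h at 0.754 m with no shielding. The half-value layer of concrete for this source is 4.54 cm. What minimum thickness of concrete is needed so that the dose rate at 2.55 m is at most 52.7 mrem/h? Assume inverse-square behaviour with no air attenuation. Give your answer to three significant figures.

11.6 cm

At 2.55 m, distance alone gives 3530 × (0.754/2.55)² = 3530 × 0.08743 = 308.6 mrem/h.
Further attenuation needed: 308.6/52.7 = 5.856.
n = log₂(5.856) = 2.550 half-value layers.
Thickness = 2.550 × 4.54 cm = 11.58 cm.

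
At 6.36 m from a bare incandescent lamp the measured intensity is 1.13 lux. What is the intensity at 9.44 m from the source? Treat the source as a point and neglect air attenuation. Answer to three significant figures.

Intensity scales as (d₁/d₂)², so scaling from 6.36 m to 9.44 m:
1.13 × (6.36/9.44)² = 1.13 × 0.4539 = 0.5129 lux.

0.513 lux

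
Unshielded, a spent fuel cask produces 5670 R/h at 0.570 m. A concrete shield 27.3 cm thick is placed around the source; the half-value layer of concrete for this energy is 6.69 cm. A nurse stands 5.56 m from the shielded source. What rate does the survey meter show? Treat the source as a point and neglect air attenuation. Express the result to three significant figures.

Distance alone: (0.570/5.56)² = 0.01051, so 5670 × 0.01051 = 59.59 R/h.
Shield: 27.3/6.69 = 4.081 half-value layers → attenuation 2^(−4.081) = 0.05909.
Combined: 59.59 × 0.05909 = 3.521 R/h.

3.52 R/h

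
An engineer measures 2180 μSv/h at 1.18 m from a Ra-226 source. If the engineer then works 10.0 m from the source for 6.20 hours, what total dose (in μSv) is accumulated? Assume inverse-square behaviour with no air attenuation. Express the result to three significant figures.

Using I₁d₁² = I₂d₂², rate at 10.0 m:
(1.18/10.0)² = 0.01392, so 2180 × 0.01392 = 30.35 μSv/h.
Dose = rate × time = 30.35 μSv/h × 6.200 h = 188.2 μSv.

188 μSv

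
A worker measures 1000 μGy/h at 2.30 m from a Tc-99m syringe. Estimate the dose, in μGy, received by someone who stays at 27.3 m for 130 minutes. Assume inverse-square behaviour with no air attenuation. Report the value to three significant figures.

15.4 μGy

Using I₁d₁² = I₂d₂², rate at 27.3 m:
(2.30/27.3)² = 0.007098, so 1000 × 0.007098 = 7.098 μGy/h.
Dose = rate × time = 7.098 μGy/h × 2.167 h = 15.38 μGy.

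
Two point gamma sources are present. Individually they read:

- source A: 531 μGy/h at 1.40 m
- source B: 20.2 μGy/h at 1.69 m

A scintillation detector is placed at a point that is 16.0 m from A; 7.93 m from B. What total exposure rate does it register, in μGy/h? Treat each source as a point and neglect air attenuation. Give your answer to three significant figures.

4.98 μGy/h

Each source contributes Iᵢ·(dᵢ/rᵢ)²; contributions add.
A: 531 × (1.40/16.0)² = 4.065 μGy/h
B: 20.2 × (1.69/7.93)² = 0.9174 μGy/h
Total = 4.065 + 0.9174 = 4.982 μGy/h.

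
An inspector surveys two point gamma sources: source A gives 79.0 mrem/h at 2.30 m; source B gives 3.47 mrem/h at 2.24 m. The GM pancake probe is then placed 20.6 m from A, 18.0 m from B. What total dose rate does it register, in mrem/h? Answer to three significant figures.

1.04 mrem/h

By superposition, sum each source's inverse-square contribution:
A: 79.0 × (2.30/20.6)² = 0.9848 mrem/h
B: 3.47 × (2.24/18.0)² = 0.05374 mrem/h
Total = 0.9848 + 0.05374 = 1.039 mrem/h.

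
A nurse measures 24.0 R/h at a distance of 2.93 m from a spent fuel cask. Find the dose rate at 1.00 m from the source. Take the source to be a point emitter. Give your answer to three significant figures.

206 R/h

Since intensity falls as 1/r², the rate at 1.00 m is
24.0 × (2.93/1.00)² = 24.0 × 8.585 = 206.0 R/h.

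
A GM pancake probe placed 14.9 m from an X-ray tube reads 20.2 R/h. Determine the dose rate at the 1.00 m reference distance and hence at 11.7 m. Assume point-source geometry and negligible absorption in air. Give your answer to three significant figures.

By the inverse-square law,
At 1.00 m: 20.2 × (14.9/1.00)² = 20.2 × 222.0 = 4484 R/h
At 11.7 m: 4484 × (1.00/11.7)² = 4484 × 0.007305 = 32.76 R/h.

4480 R/h; 32.8 R/h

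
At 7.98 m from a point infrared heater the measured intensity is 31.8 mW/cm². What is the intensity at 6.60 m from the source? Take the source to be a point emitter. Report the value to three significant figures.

Since intensity falls as 1/r², scaling from 7.98 m to 6.60 m:
31.8 × (7.98/6.60)² = 31.8 × 1.462 = 46.49 mW/cm².

46.5 mW/cm²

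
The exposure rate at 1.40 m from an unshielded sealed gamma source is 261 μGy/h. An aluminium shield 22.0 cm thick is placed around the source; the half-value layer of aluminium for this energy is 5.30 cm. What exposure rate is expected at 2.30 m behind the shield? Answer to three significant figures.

5.44 μGy/h

Distance alone: 261 × (1.40/2.30)² = 261 × 0.3705 = 96.70 μGy/h.
Shield: 22.0/5.30 = 4.151 half-value layers → attenuation 2^(−4.151) = 0.05629.
Combined: 96.70 × 0.05629 = 5.443 μGy/h.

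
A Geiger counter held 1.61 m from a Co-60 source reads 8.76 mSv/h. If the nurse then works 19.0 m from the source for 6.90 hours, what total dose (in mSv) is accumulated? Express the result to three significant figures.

Since intensity falls as 1/r², rate at 19.0 m:
(1.61/19.0)² = 0.007180, so 8.76 × 0.007180 = 0.06290 mSv/h.
Dose = rate × time = 0.06290 mSv/h × 6.900 h = 0.4340 mSv.

0.434 mSv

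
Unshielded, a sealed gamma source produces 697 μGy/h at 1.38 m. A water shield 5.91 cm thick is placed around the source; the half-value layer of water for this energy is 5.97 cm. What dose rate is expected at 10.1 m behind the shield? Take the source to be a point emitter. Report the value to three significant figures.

6.55 μGy/h

Distance alone: 697 × (1.38/10.1)² = 697 × 0.01867 = 13.01 μGy/h.
Shield: 5.91/5.97 = 0.9899 half-value layers → attenuation 2^(−0.9899) = 0.5035.
Combined: 13.01 × 0.5035 = 6.551 μGy/h.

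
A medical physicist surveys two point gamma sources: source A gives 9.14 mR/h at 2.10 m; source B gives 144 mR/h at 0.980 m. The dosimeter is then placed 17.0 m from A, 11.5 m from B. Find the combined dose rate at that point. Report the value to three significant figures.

By superposition, sum each source's inverse-square contribution:
A: 9.14 × (2.10/17.0)² = 0.1395 mR/h
B: 144 × (0.980/11.5)² = 1.046 mR/h
Total = 0.1395 + 1.046 = 1.185 mR/h.

1.19 mR/h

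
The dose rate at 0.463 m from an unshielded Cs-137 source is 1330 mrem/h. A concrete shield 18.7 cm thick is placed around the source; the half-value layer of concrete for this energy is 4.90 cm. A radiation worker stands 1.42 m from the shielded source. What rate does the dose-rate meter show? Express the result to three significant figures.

Distance alone: (0.463/1.42)² = 0.1063, so 1330 × 0.1063 = 141.4 mrem/h.
Shield: 18.7/4.90 = 3.816 half-value layers → attenuation 2^(−3.816) = 0.07100.
Combined: 141.4 × 0.07100 = 10.04 mrem/h.

10.0 mrem/h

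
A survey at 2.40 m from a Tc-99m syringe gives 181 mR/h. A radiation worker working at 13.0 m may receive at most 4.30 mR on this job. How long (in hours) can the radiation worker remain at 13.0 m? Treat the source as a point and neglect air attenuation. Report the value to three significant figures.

Since intensity falls as 1/r², rate at 13.0 m:
(2.40/13.0)² = 0.03408, so 181 × 0.03408 = 6.168 mR/h.
Stay time = 4.30 mR ÷ 6.168 mR/h = 0.6971 h.

0.697 h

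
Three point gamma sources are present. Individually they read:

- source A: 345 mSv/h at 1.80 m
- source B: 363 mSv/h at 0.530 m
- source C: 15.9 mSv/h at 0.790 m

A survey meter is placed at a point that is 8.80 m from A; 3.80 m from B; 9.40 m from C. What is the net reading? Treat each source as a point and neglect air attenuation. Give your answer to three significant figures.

By superposition, sum each source's inverse-square contribution:
A: 345 × (1.80/8.80)² = 14.43 mSv/h
B: 363 × (0.530/3.80)² = 7.061 mSv/h
C: 15.9 × (0.790/9.40)² = 0.1123 mSv/h
Total = 14.43 + 7.061 + 0.1123 = 21.60 mSv/h.

21.6 mSv/h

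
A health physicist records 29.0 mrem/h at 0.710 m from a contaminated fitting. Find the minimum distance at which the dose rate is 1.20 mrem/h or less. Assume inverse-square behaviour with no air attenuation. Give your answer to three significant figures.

3.49 m

Using I₁d₁² = I₂d₂², d₂ = d₁·√(I₁/I₂).
I₁/I₂ = 29.0/1.20 = 24.17, so d₂ = 0.710 × √24.17 = 3.491 m.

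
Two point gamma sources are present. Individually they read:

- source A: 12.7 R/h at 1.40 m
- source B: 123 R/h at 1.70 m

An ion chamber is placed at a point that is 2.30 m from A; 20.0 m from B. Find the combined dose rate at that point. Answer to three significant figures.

By superposition, sum each source's inverse-square contribution:
A: 12.7 × (1.40/2.30)² = 4.705 R/h
B: 123 × (1.70/20.0)² = 0.8887 R/h
Total = 4.705 + 0.8887 = 5.594 R/h.

5.59 R/h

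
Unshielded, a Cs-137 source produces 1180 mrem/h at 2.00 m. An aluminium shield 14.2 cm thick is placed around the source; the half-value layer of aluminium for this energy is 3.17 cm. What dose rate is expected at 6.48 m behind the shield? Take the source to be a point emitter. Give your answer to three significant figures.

5.04 mrem/h

Distance alone: 1180 × (2.00/6.48)² = 1180 × 0.09526 = 112.4 mrem/h.
Shield: 14.2/3.17 = 4.479 half-value layers → attenuation 2^(−4.479) = 0.04484.
Combined: 112.4 × 0.04484 = 5.040 mrem/h.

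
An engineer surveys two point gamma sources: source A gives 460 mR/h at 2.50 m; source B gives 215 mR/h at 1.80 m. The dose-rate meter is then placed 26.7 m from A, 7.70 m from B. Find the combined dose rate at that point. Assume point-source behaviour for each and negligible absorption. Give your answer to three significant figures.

15.8 mR/h

By superposition, sum each source's inverse-square contribution:
A: 460 × (2.50/26.7)² = 4.033 mR/h
B: 215 × (1.80/7.70)² = 11.75 mR/h
Total = 4.033 + 11.75 = 15.78 mR/h.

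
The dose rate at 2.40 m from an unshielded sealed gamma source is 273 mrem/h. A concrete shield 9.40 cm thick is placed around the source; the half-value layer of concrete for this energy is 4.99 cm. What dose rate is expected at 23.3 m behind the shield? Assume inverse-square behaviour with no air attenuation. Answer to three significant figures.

0.785 mrem/h

Distance alone: (2.40/23.3)² = 0.01061, so 273 × 0.01061 = 2.897 mrem/h.
Shield: 9.40/4.99 = 1.884 half-value layers → attenuation 2^(−1.884) = 0.2709.
Combined: 2.897 × 0.2709 = 0.7848 mrem/h.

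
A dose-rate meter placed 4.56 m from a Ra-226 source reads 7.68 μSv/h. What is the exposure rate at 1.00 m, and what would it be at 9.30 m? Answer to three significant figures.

By the inverse-square law,
At 1.00 m: (4.56/1.00)² = 20.79, so 7.68 × 20.79 = 159.7 μSv/h
At 9.30 m: 159.7 × (1.00/9.30)² = 159.7 × 0.01156 = 1.846 μSv/h.

160 μSv/h; 1.85 μSv/h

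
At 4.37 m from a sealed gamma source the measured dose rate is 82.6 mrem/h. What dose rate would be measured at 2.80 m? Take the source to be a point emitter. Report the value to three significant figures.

201 mrem/h

Since intensity falls as 1/r², scaling from 4.37 m to 2.80 m:
(4.37/2.80)² = 2.436, so 82.6 × 2.436 = 201.2 mrem/h.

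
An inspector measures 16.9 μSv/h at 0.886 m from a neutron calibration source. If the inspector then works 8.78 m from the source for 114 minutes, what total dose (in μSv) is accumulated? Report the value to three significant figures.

0.327 μSv

By the inverse-square law, rate at 8.78 m:
16.9 × (0.886/8.78)² = 16.9 × 0.01018 = 0.1720 μSv/h.
Dose = rate × time = 0.1720 μSv/h × 1.900 h = 0.3268 μSv.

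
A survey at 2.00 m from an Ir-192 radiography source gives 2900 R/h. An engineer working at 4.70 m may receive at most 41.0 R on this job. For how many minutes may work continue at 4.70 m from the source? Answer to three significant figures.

4.68 min

By the inverse-square law, rate at 4.70 m:
2900 × (2.00/4.70)² = 2900 × 0.1811 = 525.2 R/h.
Stay time = 41.0 R ÷ 525.2 R/h = 0.07807 h = 4.684 min.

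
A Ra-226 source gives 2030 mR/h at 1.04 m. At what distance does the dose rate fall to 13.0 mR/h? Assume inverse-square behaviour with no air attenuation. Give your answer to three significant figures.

By the inverse-square law, d₂ = d₁·√(I₁/I₂).
I₁/I₂ = 2030/13.0 = 156.2, so d₂ = 1.04 × √156.2 = 13.00 m.

13.0 m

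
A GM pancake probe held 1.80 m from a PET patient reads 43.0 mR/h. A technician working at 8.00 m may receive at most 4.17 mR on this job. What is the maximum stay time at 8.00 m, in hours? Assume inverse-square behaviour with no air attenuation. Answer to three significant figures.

Intensity scales as (d₁/d₂)², so rate at 8.00 m:
(1.80/8.00)² = 0.05063, so 43.0 × 0.05063 = 2.177 mR/h.
Stay time = 4.17 mR ÷ 2.177 mR/h = 1.915 h.

1.92 h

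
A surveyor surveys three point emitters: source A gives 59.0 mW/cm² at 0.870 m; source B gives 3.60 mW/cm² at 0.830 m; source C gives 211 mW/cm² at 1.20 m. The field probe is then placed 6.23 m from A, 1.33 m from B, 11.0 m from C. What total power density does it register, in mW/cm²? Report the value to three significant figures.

5.06 mW/cm²

Each source contributes Iᵢ·(dᵢ/rᵢ)²; contributions add.
A: 59.0 × (0.870/6.23)² = 1.151 mW/cm²
B: 3.60 × (0.830/1.33)² = 1.402 mW/cm²
C: 211 × (1.20/11.0)² = 2.511 mW/cm²
Total = 1.151 + 1.402 + 2.511 = 5.064 mW/cm².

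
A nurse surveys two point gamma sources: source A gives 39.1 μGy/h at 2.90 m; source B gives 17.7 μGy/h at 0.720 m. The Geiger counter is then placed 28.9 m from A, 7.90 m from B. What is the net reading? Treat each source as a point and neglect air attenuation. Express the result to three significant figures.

By superposition, sum each source's inverse-square contribution:
A: 39.1 × (2.90/28.9)² = 0.3937 μGy/h
B: 17.7 × (0.720/7.90)² = 0.1470 μGy/h
Total = 0.3937 + 0.1470 = 0.5407 μGy/h.

0.541 μGy/h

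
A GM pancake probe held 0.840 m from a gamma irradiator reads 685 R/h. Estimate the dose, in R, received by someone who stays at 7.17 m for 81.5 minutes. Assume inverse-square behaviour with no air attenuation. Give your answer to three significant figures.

Intensity scales as (d₁/d₂)², so rate at 7.17 m:
685 × (0.840/7.17)² = 685 × 0.01373 = 9.405 R/h.
Dose = rate × time = 9.405 R/h × 1.358 h = 12.77 R.

12.8 R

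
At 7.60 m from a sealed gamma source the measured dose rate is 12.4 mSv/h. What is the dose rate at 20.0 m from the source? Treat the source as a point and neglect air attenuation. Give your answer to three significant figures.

1.79 mSv/h

Using I₁d₁² = I₂d₂², scaling from 7.60 m to 20.0 m:
12.4 × (7.60/20.0)² = 12.4 × 0.1444 = 1.791 mSv/h.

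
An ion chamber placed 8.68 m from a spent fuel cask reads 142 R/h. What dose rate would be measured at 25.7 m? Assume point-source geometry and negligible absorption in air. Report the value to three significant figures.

Applying the 1/r² law, scaling from 8.68 m to 25.7 m:
142 × (8.68/25.7)² = 142 × 0.1141 = 16.20 R/h.

16.2 R/h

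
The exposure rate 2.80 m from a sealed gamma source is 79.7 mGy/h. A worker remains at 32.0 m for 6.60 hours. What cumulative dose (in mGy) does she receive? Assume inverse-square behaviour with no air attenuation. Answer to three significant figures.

4.03 mGy

Intensity scales as (d₁/d₂)², so rate at 32.0 m:
(2.80/32.0)² = 0.007656, so 79.7 × 0.007656 = 0.6102 mGy/h.
Dose = rate × time = 0.6102 mGy/h × 6.600 h = 4.027 mGy.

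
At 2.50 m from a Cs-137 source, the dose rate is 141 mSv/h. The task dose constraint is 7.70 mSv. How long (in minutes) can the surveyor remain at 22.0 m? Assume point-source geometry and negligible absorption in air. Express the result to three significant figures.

254 min

Using I₁d₁² = I₂d₂², rate at 22.0 m:
141 × (2.50/22.0)² = 141 × 0.01291 = 1.820 mSv/h.
Stay time = 7.70 mSv ÷ 1.820 mSv/h = 4.231 h = 253.9 min.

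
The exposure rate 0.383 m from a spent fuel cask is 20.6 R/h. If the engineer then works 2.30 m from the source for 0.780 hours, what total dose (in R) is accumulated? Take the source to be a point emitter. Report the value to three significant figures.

By the inverse-square law, rate at 2.30 m:
20.6 × (0.383/2.30)² = 20.6 × 0.02773 = 0.5712 R/h.
Dose = rate × time = 0.5712 R/h × 0.7800 h = 0.4455 R.

0.446 R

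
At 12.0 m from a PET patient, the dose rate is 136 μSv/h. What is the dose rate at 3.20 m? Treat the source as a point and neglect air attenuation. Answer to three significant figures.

1910 μSv/h

Intensity scales as (d₁/d₂)², so the rate at 3.20 m is
(12.0/3.20)² = 14.06, so 136 × 14.06 = 1912 μSv/h.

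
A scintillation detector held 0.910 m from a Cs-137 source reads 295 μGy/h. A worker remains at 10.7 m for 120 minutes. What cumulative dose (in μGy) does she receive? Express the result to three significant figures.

4.27 μGy

Since intensity falls as 1/r², rate at 10.7 m:
(0.910/10.7)² = 0.007233, so 295 × 0.007233 = 2.134 μGy/h.
Dose = rate × time = 2.134 μGy/h × 2.000 h = 4.268 μGy.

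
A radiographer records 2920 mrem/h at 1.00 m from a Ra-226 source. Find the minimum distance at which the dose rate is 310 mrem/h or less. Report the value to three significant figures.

Intensity scales as (d₁/d₂)², so d₂ = d₁·√(I₁/I₂).
I₁/I₂ = 2920/310 = 9.419, so d₂ = 1.00 × √9.419 = 3.069 m.

3.07 m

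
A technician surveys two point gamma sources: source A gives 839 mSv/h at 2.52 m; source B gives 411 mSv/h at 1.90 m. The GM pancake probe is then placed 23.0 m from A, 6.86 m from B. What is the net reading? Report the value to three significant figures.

By superposition, sum each source's inverse-square contribution:
A: 839 × (2.52/23.0)² = 10.07 mSv/h
B: 411 × (1.90/6.86)² = 31.53 mSv/h
Total = 10.07 + 31.53 = 41.60 mSv/h.

41.6 mSv/h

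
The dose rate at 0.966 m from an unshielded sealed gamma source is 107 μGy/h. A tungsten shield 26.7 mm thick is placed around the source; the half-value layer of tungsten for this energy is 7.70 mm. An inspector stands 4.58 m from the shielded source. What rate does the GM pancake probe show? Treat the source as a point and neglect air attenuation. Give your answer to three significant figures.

0.430 μGy/h

Distance alone: 107 × (0.966/4.58)² = 107 × 0.04449 = 4.760 μGy/h.
Shield: 26.7/7.70 = 3.468 half-value layers → attenuation 2^(−3.468) = 0.09037.
Combined: 4.760 × 0.09037 = 0.4302 μGy/h.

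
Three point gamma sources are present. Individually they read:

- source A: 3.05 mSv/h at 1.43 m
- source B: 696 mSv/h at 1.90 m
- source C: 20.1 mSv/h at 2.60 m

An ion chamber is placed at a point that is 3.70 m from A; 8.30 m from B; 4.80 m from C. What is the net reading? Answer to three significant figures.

Each source contributes Iᵢ·(dᵢ/rᵢ)²; contributions add.
A: 3.05 × (1.43/3.70)² = 0.4556 mSv/h
B: 696 × (1.90/8.30)² = 36.47 mSv/h
C: 20.1 × (2.60/4.80)² = 5.897 mSv/h
Total = 0.4556 + 36.47 + 5.897 = 42.82 mSv/h.

42.8 mSv/h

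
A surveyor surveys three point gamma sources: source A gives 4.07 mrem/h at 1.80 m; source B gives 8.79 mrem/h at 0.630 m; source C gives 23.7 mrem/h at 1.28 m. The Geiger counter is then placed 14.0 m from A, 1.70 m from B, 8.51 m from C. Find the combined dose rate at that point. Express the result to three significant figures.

1.81 mrem/h

By superposition, sum each source's inverse-square contribution:
A: 4.07 × (1.80/14.0)² = 0.06728 mrem/h
B: 8.79 × (0.630/1.70)² = 1.207 mrem/h
C: 23.7 × (1.28/8.51)² = 0.5362 mrem/h
Total = 0.06728 + 1.207 + 0.5362 = 1.810 mrem/h.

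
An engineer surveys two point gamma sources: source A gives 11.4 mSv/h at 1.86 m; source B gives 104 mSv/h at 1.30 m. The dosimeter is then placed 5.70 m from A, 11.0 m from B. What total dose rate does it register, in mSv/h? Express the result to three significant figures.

By superposition, sum each source's inverse-square contribution:
A: 11.4 × (1.86/5.70)² = 1.214 mSv/h
B: 104 × (1.30/11.0)² = 1.453 mSv/h
Total = 1.214 + 1.453 = 2.667 mSv/h.

2.67 mSv/h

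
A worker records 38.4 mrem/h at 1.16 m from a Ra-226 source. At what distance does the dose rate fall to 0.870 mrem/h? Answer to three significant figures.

7.71 m

Intensity scales as (d₁/d₂)², so d₂ = d₁·√(I₁/I₂).
I₁/I₂ = 38.4/0.870 = 44.14, so d₂ = 1.16 × √44.14 = 7.707 m.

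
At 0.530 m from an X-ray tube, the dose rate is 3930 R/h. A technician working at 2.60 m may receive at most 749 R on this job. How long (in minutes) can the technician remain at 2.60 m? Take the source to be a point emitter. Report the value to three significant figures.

Using I₁d₁² = I₂d₂², rate at 2.60 m:
(0.530/2.60)² = 0.04155, so 3930 × 0.04155 = 163.3 R/h.
Stay time = 749 R ÷ 163.3 R/h = 4.587 h = 275.2 min.

275 min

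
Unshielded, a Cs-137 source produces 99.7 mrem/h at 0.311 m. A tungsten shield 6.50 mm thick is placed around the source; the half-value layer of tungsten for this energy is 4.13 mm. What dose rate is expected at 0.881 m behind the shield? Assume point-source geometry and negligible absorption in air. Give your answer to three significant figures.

Distance alone: 99.7 × (0.311/0.881)² = 99.7 × 0.1246 = 12.42 mrem/h.
Shield: 6.50/4.13 = 1.574 half-value layers → attenuation 2^(−1.574) = 0.3359.
Combined: 12.42 × 0.3359 = 4.172 mrem/h.

4.17 mrem/h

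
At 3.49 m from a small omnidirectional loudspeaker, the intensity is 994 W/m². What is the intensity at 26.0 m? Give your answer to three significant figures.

17.9 W/m²

Intensity scales as (d₁/d₂)², so the rate at 26.0 m is
(3.49/26.0)² = 0.01802, so 994 × 0.01802 = 17.91 W/m².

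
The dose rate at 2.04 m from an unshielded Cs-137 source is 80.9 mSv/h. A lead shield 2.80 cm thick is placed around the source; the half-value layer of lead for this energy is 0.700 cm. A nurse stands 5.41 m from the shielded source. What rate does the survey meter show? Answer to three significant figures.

0.719 mSv/h

Distance alone: (2.04/5.41)² = 0.1422, so 80.9 × 0.1422 = 11.50 mSv/h.
Shield: 2.80/0.700 = 4.000 half-value layers → attenuation 2^(−4.000) = 0.06250.
Combined: 11.50 × 0.06250 = 0.7188 mSv/h.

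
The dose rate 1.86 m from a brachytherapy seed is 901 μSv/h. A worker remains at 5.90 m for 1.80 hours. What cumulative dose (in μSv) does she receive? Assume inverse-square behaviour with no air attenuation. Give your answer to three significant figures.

Applying the 1/r² law, rate at 5.90 m:
901 × (1.86/5.90)² = 901 × 0.09939 = 89.55 μSv/h.
Dose = rate × time = 89.55 μSv/h × 1.800 h = 161.2 μSv.

161 μSv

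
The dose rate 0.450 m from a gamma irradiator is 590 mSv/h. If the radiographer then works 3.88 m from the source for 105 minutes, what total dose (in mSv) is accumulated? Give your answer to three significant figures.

Intensity scales as (d₁/d₂)², so rate at 3.88 m:
(0.450/3.88)² = 0.01345, so 590 × 0.01345 = 7.936 mSv/h.
Dose = rate × time = 7.936 mSv/h × 1.750 h = 13.89 mSv.

13.9 mSv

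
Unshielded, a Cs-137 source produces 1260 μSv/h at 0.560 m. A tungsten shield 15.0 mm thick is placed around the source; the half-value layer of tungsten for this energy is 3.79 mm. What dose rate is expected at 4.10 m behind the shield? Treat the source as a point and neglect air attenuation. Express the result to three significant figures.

Distance alone: 1260 × (0.560/4.10)² = 1260 × 0.01866 = 23.51 μSv/h.
Shield: 15.0/3.79 = 3.958 half-value layers → attenuation 2^(−3.958) = 0.06435.
Combined: 23.51 × 0.06435 = 1.513 μSv/h.

1.51 μSv/h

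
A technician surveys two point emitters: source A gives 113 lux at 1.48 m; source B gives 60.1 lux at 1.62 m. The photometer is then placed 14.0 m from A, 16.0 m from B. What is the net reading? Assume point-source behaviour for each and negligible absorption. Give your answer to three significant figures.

Each source contributes Iᵢ·(dᵢ/rᵢ)²; contributions add.
A: 113 × (1.48/14.0)² = 1.263 lux
B: 60.1 × (1.62/16.0)² = 0.6161 lux
Total = 1.263 + 0.6161 = 1.879 lux.

1.88 lux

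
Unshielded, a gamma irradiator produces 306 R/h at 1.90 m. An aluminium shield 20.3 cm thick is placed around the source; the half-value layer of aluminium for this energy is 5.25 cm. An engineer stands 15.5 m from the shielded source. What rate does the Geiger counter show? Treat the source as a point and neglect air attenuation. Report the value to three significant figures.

Distance alone: (1.90/15.5)² = 0.01503, so 306 × 0.01503 = 4.599 R/h.
Shield: 20.3/5.25 = 3.867 half-value layers → attenuation 2^(−3.867) = 0.06854.
Combined: 4.599 × 0.06854 = 0.3152 R/h.

0.315 R/h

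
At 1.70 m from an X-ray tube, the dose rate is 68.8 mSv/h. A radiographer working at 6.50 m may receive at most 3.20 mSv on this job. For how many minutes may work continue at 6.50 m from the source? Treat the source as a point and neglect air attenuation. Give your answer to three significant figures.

Since intensity falls as 1/r², rate at 6.50 m:
(1.70/6.50)² = 0.06840, so 68.8 × 0.06840 = 4.706 mSv/h.
Stay time = 3.20 mSv ÷ 4.706 mSv/h = 0.6800 h = 40.80 min.

40.8 min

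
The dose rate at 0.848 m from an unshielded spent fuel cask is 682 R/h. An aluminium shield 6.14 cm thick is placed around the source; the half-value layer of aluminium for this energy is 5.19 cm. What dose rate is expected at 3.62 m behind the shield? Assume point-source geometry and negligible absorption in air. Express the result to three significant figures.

16.5 R/h

Distance alone: 682 × (0.848/3.62)² = 682 × 0.05488 = 37.43 R/h.
Shield: 6.14/5.19 = 1.183 half-value layers → attenuation 2^(−1.183) = 0.4404.
Combined: 37.43 × 0.4404 = 16.48 R/h.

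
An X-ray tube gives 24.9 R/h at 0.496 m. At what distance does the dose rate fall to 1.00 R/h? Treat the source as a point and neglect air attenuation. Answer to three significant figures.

2.48 m

Using I₁d₁² = I₂d₂², d₂ = d₁·√(I₁/I₂).
I₁/I₂ = 24.9/1.00 = 24.90, so d₂ = 0.496 × √24.90 = 2.475 m.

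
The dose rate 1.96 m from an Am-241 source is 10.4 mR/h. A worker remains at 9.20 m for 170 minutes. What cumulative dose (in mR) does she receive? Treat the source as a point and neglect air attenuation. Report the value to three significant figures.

Applying the 1/r² law, rate at 9.20 m:
(1.96/9.20)² = 0.04539, so 10.4 × 0.04539 = 0.4721 mR/h.
Dose = rate × time = 0.4721 mR/h × 2.833 h = 1.337 mR.

1.34 mR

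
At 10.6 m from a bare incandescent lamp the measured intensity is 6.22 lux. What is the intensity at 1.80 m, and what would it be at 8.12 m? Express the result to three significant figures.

216 lux; 10.6 lux

Since intensity falls as 1/r²,
At 1.80 m: (10.6/1.80)² = 34.68, so 6.22 × 34.68 = 215.7 lux
At 8.12 m: 215.7 × (1.80/8.12)² = 215.7 × 0.04914 = 10.60 lux.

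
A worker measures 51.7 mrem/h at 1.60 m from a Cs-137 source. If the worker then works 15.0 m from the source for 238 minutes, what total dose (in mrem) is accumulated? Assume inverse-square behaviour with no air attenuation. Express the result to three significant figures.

2.33 mrem

Since intensity falls as 1/r², rate at 15.0 m:
(1.60/15.0)² = 0.01138, so 51.7 × 0.01138 = 0.5883 mrem/h.
Dose = rate × time = 0.5883 mrem/h × 3.967 h = 2.334 mrem.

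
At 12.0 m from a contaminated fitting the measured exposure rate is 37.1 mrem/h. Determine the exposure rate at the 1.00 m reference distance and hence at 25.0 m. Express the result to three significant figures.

Since intensity falls as 1/r²,
At 1.00 m: 37.1 × (12.0/1.00)² = 37.1 × 144.0 = 5342 mrem/h
At 25.0 m: 5342 × (1.00/25.0)² = 5342 × 0.001600 = 8.547 mrem/h.

5340 mrem/h; 8.55 mrem/h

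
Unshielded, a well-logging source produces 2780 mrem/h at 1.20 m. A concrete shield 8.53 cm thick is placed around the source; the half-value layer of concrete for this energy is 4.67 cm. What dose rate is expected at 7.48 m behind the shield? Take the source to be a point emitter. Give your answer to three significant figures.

20.2 mrem/h

Distance alone: (1.20/7.48)² = 0.02574, so 2780 × 0.02574 = 71.56 mrem/h.
Shield: 8.53/4.67 = 1.827 half-value layers → attenuation 2^(−1.827) = 0.2819.
Combined: 71.56 × 0.2819 = 20.17 mrem/h.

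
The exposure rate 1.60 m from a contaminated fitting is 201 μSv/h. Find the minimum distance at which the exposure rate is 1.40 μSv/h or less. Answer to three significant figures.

19.2 m

Since intensity falls as 1/r², d₂ = d₁·√(I₁/I₂).
I₁/I₂ = 201/1.40 = 143.6, so d₂ = 1.60 × √143.6 = 19.17 m.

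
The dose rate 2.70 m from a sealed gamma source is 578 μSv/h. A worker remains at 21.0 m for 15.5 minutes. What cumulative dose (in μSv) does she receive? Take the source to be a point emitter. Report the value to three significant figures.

2.47 μSv

Applying the 1/r² law, rate at 21.0 m:
578 × (2.70/21.0)² = 578 × 0.01653 = 9.554 μSv/h.
Dose = rate × time = 9.554 μSv/h × 0.2583 h = 2.468 μSv.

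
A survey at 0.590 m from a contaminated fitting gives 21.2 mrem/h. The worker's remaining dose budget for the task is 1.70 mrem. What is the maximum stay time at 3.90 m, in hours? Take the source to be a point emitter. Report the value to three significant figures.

3.50 h

Using I₁d₁² = I₂d₂², rate at 3.90 m:
21.2 × (0.590/3.90)² = 21.2 × 0.02289 = 0.4853 mrem/h.
Stay time = 1.70 mrem ÷ 0.4853 mrem/h = 3.503 h.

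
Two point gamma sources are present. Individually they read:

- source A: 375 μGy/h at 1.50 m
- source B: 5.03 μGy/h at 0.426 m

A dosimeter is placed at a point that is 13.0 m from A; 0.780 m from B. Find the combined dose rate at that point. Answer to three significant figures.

By superposition, sum each source's inverse-square contribution:
A: 375 × (1.50/13.0)² = 4.993 μGy/h
B: 5.03 × (0.426/0.780)² = 1.500 μGy/h
Total = 4.993 + 1.500 = 6.493 μGy/h.

6.49 μGy/h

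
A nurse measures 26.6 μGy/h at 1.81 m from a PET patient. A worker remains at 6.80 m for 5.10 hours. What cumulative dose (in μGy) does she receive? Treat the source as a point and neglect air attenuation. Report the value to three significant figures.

Since intensity falls as 1/r², rate at 6.80 m:
(1.81/6.80)² = 0.07085, so 26.6 × 0.07085 = 1.885 μGy/h.
Dose = rate × time = 1.885 μGy/h × 5.100 h = 9.614 μGy.

9.61 μGy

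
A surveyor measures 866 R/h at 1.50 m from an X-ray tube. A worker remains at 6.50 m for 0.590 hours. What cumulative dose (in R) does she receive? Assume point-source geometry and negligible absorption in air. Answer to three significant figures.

Since intensity falls as 1/r², rate at 6.50 m:
866 × (1.50/6.50)² = 866 × 0.05325 = 46.11 R/h.
Dose = rate × time = 46.11 R/h × 0.5900 h = 27.20 R.

27.2 R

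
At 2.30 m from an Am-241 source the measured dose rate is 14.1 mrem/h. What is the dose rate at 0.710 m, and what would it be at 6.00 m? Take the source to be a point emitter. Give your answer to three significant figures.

148 mrem/h; 2.07 mrem/h

Using I₁d₁² = I₂d₂²,
At 0.710 m: 14.1 × (2.30/0.710)² = 14.1 × 10.49 = 147.9 mrem/h
At 6.00 m: (0.710/6.00)² = 0.01400, so 147.9 × 0.01400 = 2.071 mrem/h.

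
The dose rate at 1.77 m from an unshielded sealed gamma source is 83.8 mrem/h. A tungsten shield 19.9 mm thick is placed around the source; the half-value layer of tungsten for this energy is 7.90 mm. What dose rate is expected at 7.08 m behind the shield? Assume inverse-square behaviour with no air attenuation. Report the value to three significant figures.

0.914 mrem/h

Distance alone: (1.77/7.08)² = 0.06250, so 83.8 × 0.06250 = 5.237 mrem/h.
Shield: 19.9/7.90 = 2.519 half-value layers → attenuation 2^(−2.519) = 0.1745.
Combined: 5.237 × 0.1745 = 0.9139 mrem/h.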